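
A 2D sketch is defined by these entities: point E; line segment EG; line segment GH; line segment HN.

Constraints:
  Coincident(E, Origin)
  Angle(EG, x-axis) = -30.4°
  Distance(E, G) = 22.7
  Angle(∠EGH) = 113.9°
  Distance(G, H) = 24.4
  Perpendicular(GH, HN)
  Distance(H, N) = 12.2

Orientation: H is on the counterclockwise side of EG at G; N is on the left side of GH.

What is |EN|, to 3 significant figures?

34.7

E is at the origin; EG runs at -30.4° with length 22.7, so G = 22.7·(cos -30.4°, sin -30.4°) = (19.6, -11.5). ∠EGH = 113.9°, so GH runs at -30.4° + (180° − 113.9°) = 35.7° from the x-axis; with |GH| = 24.4, H = G + 24.4·(cos 35.7°, sin 35.7°) = (39.4, 2.75). GH is perpendicular to HN; with |HN| = 12.2 on the left of GH, N = H + 12.2·(-0.584, 0.812) = (32.3, 12.7). Then |EN| = |N − E| = 34.7.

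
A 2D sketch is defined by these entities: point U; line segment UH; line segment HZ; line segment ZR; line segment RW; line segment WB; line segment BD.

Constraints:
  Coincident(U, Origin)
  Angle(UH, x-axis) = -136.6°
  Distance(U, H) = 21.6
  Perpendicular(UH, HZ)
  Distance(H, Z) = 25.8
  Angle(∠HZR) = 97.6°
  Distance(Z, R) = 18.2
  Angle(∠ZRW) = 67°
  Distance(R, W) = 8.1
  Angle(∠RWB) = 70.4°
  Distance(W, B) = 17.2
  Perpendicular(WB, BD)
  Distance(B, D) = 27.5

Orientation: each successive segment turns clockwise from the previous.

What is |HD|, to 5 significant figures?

55.638

U is at the origin; UH runs at -136.6° with length 21.6, so H = (-15.694, -14.841). UH ⟂ HZ, so HZ runs at 133.40°; with |HZ| = 25.8, Z = (-33.421, 3.9045). ∠HZR = 97.6° gives ZR at 51.000° from the x-axis; with |ZR| = 18.2, R = (-21.967, 18.049). ∠ZRW = 67.0° gives RW at -62.000° from the x-axis; with |RW| = 8.1, W = (-18.165, 10.897). ∠RWB = 70.4° gives WB at -171.60° from the x-axis; with |WB| = 17.2, B = (-35.180, 8.3841). The perpendicularity gives BD at right angles to WB, so BD runs at 98.400°; with |BD| = 27.5, D = (-39.197, 35.589). Then |HD| = |D − H| = 55.638.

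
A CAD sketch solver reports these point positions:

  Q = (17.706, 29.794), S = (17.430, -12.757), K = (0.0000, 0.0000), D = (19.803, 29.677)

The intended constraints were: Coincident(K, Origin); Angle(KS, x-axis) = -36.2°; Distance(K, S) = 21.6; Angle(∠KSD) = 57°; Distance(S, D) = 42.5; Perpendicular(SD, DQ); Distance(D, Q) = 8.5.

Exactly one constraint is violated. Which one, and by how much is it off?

Distance(D, Q) = 8.5 — off by 6.40.

K = (0.00, 0.00) ✓; KS at -36.20° ✓; |KS| = 21.60 ✓; ∠KSD = 57.00° ✓; |SD| = 42.50 ✓; ∠(SD, DQ) = 90.01° ✓; |DQ| = 2.100 ✗.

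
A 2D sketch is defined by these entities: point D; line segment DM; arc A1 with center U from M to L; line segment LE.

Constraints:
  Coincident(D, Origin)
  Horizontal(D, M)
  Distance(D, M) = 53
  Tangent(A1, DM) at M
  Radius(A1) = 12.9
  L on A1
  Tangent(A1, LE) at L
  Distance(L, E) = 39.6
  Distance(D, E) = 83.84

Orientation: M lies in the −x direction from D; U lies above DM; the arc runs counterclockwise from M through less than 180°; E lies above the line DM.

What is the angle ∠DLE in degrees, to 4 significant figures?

150.6°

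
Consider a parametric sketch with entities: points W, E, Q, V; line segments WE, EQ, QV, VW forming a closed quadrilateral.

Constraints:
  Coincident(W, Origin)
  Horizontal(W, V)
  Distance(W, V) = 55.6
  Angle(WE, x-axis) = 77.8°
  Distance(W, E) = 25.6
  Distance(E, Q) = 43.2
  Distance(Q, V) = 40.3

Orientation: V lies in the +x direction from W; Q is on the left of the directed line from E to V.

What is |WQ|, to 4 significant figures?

60.60

W is at the origin; W and V share the same y with |WV| = 55.6 and V in +x, so V = (55.6, 0). WE runs at 77.8° with |WE| = 25.6, so E = (5.410, 25.02). Q is determined by |EQ| = 43.2 and |QV| = 40.3 together: it lies at the intersection of circle(E, 43.2) and circle(V, 40.3). With |EV| = 56.08, the foot of the radical line on EV is 30.20 from E and the perpendicular offset is √(43.2² − 30.20²) = 30.89. Taking the left-of-EV solution: Q = (46.22, 39.19).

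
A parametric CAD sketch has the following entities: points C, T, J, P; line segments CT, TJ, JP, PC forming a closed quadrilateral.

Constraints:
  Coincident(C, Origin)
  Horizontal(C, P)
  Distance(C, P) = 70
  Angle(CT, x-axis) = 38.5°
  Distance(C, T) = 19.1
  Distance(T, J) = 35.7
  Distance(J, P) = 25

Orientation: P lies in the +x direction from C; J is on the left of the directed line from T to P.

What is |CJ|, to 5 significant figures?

52.809

C is at the origin; C and P share the same y with |CP| = 70.0 and P in +x, so P = (70.0, 0). CT runs at 38.5° with |CT| = 19.1, so T = (14.948, 11.890). J is determined by |TJ| = 35.7 and |JP| = 25.0 together: it lies at the intersection of circle(T, 35.7) and circle(P, 25.0). With |TP| = 56.322, the foot of the radical line on TP is 33.927 from T and the perpendicular offset is √(35.7² − 33.927²) = 11.112. Taking the left-of-TP solution: J = (50.456, 15.589).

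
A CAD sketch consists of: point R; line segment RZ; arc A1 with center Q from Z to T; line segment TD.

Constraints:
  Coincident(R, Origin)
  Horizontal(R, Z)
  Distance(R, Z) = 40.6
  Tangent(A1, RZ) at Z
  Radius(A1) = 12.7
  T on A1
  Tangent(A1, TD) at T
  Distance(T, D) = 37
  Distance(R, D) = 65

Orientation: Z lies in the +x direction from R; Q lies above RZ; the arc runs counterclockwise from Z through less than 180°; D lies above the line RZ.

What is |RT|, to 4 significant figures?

55.22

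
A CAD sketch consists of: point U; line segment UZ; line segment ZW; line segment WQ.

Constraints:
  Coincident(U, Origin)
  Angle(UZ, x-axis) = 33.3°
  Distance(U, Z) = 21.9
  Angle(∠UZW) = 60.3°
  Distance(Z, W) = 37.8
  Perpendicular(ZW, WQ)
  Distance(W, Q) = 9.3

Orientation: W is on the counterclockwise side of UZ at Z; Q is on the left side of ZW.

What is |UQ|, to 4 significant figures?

28.65

U is at the origin; UZ runs at 33.3° with length 21.9, so Z = 21.9·(cos 33.3°, sin 33.3°) = (18.30, 12.02). ∠UZW = 60.3°, so ZW runs at 33.3° + (180° − 60.3°) = 153.0° from the x-axis; with |ZW| = 37.8, W = Z + 37.8·(cos 153.0°, sin 153.0°) = (-15.38, 29.18). ZW is perpendicular to WQ; with |WQ| = 9.3 on the left of ZW, Q = W + 9.3·(-0.4540, -0.8910) = (-19.60, 20.90). Then |UQ| = |Q − U| = 28.65.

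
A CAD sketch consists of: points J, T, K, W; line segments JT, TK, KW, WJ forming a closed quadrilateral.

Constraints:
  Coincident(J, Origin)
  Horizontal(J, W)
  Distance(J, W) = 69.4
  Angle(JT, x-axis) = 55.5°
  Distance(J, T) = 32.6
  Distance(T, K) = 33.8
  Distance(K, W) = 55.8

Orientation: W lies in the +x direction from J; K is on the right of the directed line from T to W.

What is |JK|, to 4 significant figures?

15.49

Checks: |TK| = 33.80 ✓; |KW| = 55.80 ✓.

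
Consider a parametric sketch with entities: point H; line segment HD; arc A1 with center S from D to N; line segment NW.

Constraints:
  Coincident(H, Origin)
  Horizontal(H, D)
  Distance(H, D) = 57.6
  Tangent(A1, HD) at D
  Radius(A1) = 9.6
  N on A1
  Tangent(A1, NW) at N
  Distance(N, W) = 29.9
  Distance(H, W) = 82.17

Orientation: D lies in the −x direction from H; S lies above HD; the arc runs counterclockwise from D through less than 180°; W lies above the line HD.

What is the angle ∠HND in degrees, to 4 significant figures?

92.72°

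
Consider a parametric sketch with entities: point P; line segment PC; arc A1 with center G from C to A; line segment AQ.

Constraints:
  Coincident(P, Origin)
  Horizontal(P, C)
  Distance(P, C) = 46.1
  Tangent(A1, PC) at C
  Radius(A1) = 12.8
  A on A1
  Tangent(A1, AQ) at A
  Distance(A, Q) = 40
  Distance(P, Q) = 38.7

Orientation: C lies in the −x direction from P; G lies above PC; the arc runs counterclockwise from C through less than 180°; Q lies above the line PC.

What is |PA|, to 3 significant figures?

36.3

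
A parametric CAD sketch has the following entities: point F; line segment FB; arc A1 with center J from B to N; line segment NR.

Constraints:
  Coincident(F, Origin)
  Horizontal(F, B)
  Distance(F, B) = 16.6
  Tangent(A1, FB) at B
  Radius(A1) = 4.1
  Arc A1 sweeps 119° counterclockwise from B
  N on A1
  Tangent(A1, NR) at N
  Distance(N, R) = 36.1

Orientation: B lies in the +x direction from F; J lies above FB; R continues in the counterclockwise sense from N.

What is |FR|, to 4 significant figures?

37.76

F is at the origin; F and B share the same y with |FB| = 16.6 and B on the +x side, so B = (16.60, 0.000). Since A1 is tangent to FB there, JB ⟂ FB, so J = B + (0, 4.1) = (16.60, 4.100). On A1, B sits at bearing -90° from J; a 119° counterclockwise sweep puts N at bearing 29°, so N = J + 4.1·(cos 29°, sin 29°) = (20.19, 6.088). Tangency of A1 to NR means the radius JN is perpendicular to NR, so NR runs along (−sin 29°, cos 29°); with |NR| = 36.1, R = (2.684, 37.66). Then |FR| = |R − F| = 37.76.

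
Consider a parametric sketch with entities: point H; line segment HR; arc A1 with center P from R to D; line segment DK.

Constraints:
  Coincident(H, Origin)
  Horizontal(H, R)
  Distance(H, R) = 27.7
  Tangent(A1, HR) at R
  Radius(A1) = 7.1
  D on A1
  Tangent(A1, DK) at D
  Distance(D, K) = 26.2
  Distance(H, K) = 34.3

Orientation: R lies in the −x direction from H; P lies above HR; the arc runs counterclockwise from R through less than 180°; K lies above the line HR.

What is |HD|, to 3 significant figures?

21.5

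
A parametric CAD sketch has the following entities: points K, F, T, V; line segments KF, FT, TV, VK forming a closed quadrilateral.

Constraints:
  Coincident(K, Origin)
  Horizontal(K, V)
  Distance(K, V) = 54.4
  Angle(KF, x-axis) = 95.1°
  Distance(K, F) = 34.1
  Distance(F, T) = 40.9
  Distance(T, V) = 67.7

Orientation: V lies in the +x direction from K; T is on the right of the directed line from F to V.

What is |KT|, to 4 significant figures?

14.24

Checks: |FT| = 40.90 ✓; |TV| = 67.70 ✓.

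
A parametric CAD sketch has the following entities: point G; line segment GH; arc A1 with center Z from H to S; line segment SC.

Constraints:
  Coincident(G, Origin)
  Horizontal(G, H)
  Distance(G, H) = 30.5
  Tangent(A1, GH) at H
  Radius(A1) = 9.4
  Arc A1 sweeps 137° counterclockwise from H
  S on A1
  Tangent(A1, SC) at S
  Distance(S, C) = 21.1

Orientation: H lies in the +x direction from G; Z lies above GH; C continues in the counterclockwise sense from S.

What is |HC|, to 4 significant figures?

31.96

G is at the origin; GH is horizontal with |GH| = 30.5 and H on the +x side, so H = (30.50, 0.000). The tangent condition forces ZH to be normal to GH, so Z = H + (0, 9.4) = (30.50, 9.400). On A1, H sits at bearing -90° from Z; a 137° counterclockwise sweep puts S at bearing 47°, so S = Z + 9.4·(cos 47°, sin 47°) = (36.91, 16.27). Tangency of A1 to SC means the radius ZS is perpendicular to SC, so SC runs along (−sin 47°, cos 47°); with |SC| = 21.1, C = (21.48, 30.66). Then |HC| = |C − H| = 31.96.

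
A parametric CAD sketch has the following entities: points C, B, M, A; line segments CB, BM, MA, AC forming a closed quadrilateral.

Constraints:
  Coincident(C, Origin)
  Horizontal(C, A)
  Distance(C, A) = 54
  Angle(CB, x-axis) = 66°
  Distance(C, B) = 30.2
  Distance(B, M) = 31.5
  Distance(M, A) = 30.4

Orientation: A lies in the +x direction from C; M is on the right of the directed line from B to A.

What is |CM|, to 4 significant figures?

23.72

C is at the origin; C and A share the same y with |CA| = 54.0 and A in +x, so A = (54.0, 0). CB runs at 66.0° with |CB| = 30.2, so B = (12.28, 27.59). M is determined by |BM| = 31.5 and |MA| = 30.4 together: it lies at the intersection of circle(B, 31.5) and circle(A, 30.4). With |BA| = 50.01, the foot of the radical line on BA is 25.69 from B and the perpendicular offset is √(31.5² − 25.69²) = 18.23. Taking the right-of-BA solution: M = (23.65, -1.788).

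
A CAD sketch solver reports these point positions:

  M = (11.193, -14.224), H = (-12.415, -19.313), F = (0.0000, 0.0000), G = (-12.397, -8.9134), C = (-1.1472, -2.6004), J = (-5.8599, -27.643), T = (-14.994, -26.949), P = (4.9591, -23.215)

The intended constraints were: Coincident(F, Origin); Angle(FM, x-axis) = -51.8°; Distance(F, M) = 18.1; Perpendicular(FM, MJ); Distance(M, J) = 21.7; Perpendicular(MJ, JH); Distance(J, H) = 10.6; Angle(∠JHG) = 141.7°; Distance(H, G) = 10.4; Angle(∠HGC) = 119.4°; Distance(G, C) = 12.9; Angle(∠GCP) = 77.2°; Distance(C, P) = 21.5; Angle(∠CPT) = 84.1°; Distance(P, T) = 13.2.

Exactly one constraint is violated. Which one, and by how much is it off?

Distance(P, T) = 13.2 — off by 7.10.

F = (0.00, 0.00) ✓; FM at -51.80° ✓; |FM| = 18.10 ✓; ∠(FM, MJ) = 90.00° ✓; |MJ| = 21.70 ✓; ∠(MJ, JH) = 90.00° ✓; |JH| = 10.60 ✓; ∠JHG = 141.7° ✓; |HG| = 10.40 ✓; ∠HGC = 119.4° ✓; |GC| = 12.90 ✓; ∠GCP = 77.20° ✓; |CP| = 21.50 ✓; ∠CPT = 84.10° ✓; |PT| = 20.30 ✗.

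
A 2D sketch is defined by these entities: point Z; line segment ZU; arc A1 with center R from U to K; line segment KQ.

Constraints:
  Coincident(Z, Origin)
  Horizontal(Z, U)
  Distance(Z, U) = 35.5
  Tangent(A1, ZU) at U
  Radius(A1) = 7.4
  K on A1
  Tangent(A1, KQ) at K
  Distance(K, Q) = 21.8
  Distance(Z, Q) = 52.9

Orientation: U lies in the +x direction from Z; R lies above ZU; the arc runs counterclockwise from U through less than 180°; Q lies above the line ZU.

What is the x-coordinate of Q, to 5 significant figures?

44.512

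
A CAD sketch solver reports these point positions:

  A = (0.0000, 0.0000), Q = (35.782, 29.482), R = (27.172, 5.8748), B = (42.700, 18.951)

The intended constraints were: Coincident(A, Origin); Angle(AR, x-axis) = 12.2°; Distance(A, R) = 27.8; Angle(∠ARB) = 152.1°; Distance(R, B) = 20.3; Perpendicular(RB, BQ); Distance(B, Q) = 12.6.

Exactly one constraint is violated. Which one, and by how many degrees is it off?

Perpendicular(RB, BQ) — off by 6.80°.

A = (0.00, 0.00) ✓; AR at 12.20° ✓; |AR| = 27.80 ✓; ∠ARB = 152.1° ✓; |RB| = 20.30 ✓; ∠(RB, BQ) = 83.20° ✗; |BQ| = 12.60 ✓.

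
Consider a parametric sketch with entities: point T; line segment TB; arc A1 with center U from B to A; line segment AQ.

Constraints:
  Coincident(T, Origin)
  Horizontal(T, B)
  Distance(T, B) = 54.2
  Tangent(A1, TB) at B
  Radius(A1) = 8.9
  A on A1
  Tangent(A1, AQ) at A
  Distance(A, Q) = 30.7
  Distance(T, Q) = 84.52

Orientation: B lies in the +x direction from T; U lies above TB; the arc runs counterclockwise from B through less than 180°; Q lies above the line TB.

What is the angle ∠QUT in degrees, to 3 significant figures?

152°

T is at the origin; TB is horizontal with |TB| = 54.2 and B on the +x side, so B = (54.2, 0.00). Tangency of A1 to TB means the radius UB is perpendicular to TB, so U = B + (0, 8.9) = (54.2, 8.90). Since UA ⟂ AQ (tangency), |UQ| = √(8.9² + 30.7²) = 32.0 regardless of where A sits on A1. So Q lies on both circle(T, 84.52) and circle(U, 32.0); the above-TB intersection is Q = (79.7, 28.2). A is the foot of the tangent from Q: A = (61.3, 3.58).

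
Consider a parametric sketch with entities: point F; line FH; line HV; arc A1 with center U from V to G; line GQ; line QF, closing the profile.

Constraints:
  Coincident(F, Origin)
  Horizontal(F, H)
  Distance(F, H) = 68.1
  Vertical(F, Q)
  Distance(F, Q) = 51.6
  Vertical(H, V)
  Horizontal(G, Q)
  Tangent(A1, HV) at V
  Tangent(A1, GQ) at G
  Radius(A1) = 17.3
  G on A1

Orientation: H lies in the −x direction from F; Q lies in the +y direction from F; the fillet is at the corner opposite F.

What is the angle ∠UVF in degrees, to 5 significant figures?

26.733°

The virtual corner opposite F is at (-68.100, 51.600). A1 meets HV tangentially, so UV is at right angles to HV and tangency of A1 to GQ means the radius UG is perpendicular to GQ, with radius 17.3, so the center U sits 17.3 in from both sides at U = (-50.800, 34.300). That places the tangent points at V = (-68.100, 34.300) on HV and G = (-50.800, 51.600) on GQ. Then cos ∠UVF = VU·VF / (|VU||VF|), giving 26.733°.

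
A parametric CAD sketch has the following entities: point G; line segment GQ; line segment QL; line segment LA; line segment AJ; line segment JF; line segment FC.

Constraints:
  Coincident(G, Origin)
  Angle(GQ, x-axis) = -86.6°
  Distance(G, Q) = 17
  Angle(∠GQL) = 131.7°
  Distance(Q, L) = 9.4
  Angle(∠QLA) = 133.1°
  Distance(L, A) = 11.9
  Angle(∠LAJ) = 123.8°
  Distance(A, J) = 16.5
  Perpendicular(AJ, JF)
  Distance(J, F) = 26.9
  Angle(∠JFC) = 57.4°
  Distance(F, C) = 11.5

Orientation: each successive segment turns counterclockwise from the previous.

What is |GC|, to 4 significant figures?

7.423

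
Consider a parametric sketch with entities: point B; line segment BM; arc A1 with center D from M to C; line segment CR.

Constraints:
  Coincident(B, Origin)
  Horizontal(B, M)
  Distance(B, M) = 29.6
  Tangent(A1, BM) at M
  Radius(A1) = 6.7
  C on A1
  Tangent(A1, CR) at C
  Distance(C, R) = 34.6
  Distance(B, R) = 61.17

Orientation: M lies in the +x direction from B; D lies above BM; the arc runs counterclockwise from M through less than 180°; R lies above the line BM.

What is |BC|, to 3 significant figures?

36.0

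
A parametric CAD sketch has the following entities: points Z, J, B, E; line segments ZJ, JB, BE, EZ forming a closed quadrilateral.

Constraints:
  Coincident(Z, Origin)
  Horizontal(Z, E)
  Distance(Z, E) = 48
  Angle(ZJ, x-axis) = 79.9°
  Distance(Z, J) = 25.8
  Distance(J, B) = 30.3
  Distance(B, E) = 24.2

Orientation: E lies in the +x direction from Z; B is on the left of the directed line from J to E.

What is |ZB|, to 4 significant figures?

39.72

Checks: |JB| = 30.30 ✓; |BE| = 24.20 ✓.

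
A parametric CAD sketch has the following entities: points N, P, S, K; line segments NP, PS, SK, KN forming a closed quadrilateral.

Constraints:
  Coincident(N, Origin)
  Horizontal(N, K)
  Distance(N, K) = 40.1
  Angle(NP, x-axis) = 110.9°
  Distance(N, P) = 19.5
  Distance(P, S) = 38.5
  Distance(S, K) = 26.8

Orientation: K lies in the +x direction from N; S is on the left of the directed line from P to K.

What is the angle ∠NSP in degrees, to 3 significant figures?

28.7°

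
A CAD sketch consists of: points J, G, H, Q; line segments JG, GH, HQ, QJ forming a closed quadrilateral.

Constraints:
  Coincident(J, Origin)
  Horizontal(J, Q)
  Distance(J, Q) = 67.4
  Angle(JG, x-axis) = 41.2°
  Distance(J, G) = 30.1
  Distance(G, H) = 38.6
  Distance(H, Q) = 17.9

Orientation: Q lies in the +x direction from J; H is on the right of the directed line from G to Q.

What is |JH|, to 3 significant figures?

51.2

Checks: J.y = 0.00, Q.y = 0.00 ✓; |GH| = 38.60 ✓; |HQ| = 17.90 ✓.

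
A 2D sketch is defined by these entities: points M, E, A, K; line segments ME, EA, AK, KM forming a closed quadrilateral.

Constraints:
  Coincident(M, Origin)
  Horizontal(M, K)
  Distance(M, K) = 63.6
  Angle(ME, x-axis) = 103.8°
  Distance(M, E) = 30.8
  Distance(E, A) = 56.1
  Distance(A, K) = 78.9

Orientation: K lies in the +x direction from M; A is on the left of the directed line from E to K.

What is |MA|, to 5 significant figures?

77.666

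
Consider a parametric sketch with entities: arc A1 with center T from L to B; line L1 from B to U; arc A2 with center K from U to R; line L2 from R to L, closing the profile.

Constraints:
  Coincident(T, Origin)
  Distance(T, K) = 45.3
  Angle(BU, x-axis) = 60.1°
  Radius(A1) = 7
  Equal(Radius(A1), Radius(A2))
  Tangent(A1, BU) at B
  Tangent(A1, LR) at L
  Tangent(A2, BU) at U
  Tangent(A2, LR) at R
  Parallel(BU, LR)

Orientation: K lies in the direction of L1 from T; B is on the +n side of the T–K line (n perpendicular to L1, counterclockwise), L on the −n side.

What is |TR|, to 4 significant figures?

45.84

The slot axis is L1's direction at 60.1°, so u = (cos 60.1°, sin 60.1°) = (0.4985, 0.8669) and n = (−sin 60.1°, cos 60.1°) = (-0.8669, 0.4985). T is at the origin and K lies 45.3 along u from T, so K = 45.3·u = (22.58, 39.27). Tangency of A1 to both parallel lines with radius 7.0 puts B and L at T ± 7.0·n: B = (-6.068, 3.489), L = (6.068, -3.489). Equal radii place U and R the same way about K: U = K + 7.0·n = (16.51, 42.76), R = K − 7.0·n = (28.65, 35.78). Then |TR| = |R − T| = 45.84.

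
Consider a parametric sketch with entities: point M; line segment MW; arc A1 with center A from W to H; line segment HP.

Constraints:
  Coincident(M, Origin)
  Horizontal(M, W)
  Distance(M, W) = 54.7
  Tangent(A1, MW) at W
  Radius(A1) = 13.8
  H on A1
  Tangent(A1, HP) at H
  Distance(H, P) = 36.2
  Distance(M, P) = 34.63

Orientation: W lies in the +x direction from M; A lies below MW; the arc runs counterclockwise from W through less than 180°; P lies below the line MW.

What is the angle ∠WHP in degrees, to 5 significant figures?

158.07°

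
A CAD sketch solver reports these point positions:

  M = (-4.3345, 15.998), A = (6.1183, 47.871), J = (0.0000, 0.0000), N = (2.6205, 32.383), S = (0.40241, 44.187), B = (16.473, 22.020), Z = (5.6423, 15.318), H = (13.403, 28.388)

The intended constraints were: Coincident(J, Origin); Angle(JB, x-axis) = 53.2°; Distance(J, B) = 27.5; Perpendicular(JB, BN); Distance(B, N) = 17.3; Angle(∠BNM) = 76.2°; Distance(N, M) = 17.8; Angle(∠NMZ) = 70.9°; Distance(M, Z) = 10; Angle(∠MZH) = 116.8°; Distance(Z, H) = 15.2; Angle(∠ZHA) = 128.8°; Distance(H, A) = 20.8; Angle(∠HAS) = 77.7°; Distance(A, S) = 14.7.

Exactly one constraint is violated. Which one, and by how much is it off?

Distance(A, S) = 14.7 — off by 7.90.

J = (0.00, 0.00) ✓; JB at 53.20° ✓; |JB| = 27.50 ✓; ∠(JB, BN) = 90.00° ✓; |BN| = 17.30 ✓; ∠BNM = 76.20° ✓; |NM| = 17.80 ✓; ∠NMZ = 70.90° ✓; |MZ| = 10.00 ✓; ∠MZH = 116.8° ✓; |ZH| = 15.20 ✓; ∠ZHA = 128.8° ✓; |HA| = 20.80 ✓; ∠HAS = 77.70° ✓; |AS| = 6.800 ✗.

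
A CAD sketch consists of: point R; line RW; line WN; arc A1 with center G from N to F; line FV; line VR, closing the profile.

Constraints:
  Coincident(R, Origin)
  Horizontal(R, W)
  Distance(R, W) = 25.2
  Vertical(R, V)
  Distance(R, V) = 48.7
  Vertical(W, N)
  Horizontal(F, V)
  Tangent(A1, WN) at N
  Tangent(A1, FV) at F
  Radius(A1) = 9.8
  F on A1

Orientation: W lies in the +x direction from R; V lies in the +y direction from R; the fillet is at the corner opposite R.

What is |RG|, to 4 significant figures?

41.84

R is at the origin; R and W share the same y with |RW| = 25.2 and W on the +x side, so W = (25.20, 0.000). R and V share the same x with |RV| = 48.7 and V on the +y side, so V = (0.000, 48.70). The virtual corner opposite R is at (25.20, 48.70). Since A1 is tangent to WN there, GN ⟂ WN and A1 meets FV tangentially, so GF is at right angles to FV, with radius 9.8, so the center G sits 9.8 in from both sides at G = (15.40, 38.90). Then |RG| = |G − R| = 41.84.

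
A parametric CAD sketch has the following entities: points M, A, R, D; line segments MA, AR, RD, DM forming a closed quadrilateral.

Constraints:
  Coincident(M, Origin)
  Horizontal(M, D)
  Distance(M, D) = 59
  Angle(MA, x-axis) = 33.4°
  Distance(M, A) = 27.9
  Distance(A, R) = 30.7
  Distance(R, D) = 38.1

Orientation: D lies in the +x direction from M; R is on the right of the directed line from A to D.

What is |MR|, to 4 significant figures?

28.58

M is at the origin; MD is horizontal with |MD| = 59.0 and D in +x, so D = (59.0, 0). MA runs at 33.4° with |MA| = 27.9, so A = (23.29, 15.36). R is determined by |AR| = 30.7 and |RD| = 38.1 together: it lies at the intersection of circle(A, 30.7) and circle(D, 38.1). With |AD| = 38.87, the foot of the radical line on AD is 12.89 from A and the perpendicular offset is √(30.7² − 12.89²) = 27.86. Taking the right-of-AD solution: R = (24.12, -15.33).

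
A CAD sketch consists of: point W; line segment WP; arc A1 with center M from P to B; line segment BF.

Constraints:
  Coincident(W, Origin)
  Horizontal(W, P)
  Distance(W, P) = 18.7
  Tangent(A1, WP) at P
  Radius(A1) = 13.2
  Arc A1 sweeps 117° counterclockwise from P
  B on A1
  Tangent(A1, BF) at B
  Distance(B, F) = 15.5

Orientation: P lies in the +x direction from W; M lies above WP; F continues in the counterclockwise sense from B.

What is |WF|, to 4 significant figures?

40.47

On A1, P sits at bearing -90° from M; a 117° counterclockwise sweep puts B at bearing 27°, so B = M + 13.2·(cos 27°, sin 27°) = (30.46, 19.19). A1 meets BF tangentially, so MB is at right angles to BF, so BF runs along (−sin 27°, cos 27°); with |BF| = 15.5, F = (23.42, 33.00). Then |WF| = |F − W| = 40.47.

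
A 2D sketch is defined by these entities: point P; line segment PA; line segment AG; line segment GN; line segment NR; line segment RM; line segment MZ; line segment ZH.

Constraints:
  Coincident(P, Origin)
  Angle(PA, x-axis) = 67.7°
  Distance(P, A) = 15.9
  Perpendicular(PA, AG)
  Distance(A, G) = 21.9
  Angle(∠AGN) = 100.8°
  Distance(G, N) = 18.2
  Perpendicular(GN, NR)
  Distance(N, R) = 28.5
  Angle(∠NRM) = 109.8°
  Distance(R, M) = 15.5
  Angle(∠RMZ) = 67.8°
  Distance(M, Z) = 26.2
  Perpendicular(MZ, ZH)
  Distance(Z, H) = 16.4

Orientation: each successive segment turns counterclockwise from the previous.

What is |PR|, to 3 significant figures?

7.79

P is at the origin; PA runs at 67.7° with length 15.9, so A = (6.03, 14.7). PA is perpendicular to AG, so AG runs at 158°; with |AG| = 21.9, G = (-14.2, 23.0). ∠AGN = 100.8° gives GN at -123° from the x-axis; with |GN| = 18.2, N = (-24.2, 7.77). GN is perpendicular to NR, so NR runs at -33.1°; with |NR| = 28.5, R = (-0.293, -7.79). Then |PR| = |R − P| = 7.79.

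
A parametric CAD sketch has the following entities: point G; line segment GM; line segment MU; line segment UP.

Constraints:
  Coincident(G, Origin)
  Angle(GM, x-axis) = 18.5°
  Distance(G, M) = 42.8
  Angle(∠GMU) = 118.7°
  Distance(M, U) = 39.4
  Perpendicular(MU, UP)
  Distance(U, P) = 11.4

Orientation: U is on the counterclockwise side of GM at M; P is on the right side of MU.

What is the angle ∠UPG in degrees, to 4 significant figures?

50.77°

∠GMU = 118.7°, so MU runs at 18.5° + (180° − 118.7°) = 79.80° from the x-axis; with |MU| = 39.4, U = M + 39.4·(cos 79.80°, sin 79.80°) = (47.57, 52.36). The perpendicularity gives UP at right angles to MU; with |UP| = 11.4 on the right of MU, P = U + 11.4·(0.9842, -0.1771) = (58.79, 50.34). Then cos ∠UPG = PU·PG / (|PU||PG|), giving 50.77°.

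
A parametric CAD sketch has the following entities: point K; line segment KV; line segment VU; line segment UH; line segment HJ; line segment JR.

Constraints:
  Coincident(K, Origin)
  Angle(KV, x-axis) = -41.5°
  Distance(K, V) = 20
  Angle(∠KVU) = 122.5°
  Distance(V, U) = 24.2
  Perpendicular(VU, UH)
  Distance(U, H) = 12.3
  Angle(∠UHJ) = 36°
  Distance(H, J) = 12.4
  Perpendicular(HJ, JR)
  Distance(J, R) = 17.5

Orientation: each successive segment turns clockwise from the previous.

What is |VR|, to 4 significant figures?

32.09

∠UHJ = 36.0° gives HJ at 27.00° from the x-axis; with |HJ| = 12.4, J = (10.09, -29.60). HJ is perpendicular to JR, so JR runs at -63.00°; with |JR| = 17.5, R = (18.04, -45.19). Then |VR| = |R − V| = 32.09.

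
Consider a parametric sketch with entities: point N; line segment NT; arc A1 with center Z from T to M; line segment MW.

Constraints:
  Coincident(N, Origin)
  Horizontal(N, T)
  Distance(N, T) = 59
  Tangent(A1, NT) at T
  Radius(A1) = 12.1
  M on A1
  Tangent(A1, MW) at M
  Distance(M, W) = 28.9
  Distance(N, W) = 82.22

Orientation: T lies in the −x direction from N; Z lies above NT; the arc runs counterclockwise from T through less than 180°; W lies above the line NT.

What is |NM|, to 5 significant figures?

54.681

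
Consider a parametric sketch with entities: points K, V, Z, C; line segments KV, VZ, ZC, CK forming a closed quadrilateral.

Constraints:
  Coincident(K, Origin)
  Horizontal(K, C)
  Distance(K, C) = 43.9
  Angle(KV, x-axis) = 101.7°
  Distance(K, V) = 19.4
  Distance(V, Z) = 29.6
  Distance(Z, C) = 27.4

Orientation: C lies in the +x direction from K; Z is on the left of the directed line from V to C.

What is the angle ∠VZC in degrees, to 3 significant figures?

129°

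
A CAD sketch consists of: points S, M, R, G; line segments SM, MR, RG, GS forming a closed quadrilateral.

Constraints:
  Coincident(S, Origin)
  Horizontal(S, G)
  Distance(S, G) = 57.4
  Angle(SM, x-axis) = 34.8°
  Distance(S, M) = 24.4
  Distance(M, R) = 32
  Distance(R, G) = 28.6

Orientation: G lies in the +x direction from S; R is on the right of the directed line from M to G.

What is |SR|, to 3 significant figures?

36.5

Checks: |MR| = 32.00 ✓; |RG| = 28.60 ✓.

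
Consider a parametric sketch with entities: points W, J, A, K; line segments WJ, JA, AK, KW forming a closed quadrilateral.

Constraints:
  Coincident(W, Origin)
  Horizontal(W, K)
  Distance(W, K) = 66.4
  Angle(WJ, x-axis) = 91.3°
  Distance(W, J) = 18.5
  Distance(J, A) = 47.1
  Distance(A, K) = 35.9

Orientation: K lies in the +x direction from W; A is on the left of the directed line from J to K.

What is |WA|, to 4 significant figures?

54.01

W is at the origin; W and K share the same y with |WK| = 66.4 and K in +x, so K = (66.4, 0). WJ runs at 91.3° with |WJ| = 18.5, so J = (-0.4197, 18.50). A is determined by |JA| = 47.1 and |AK| = 35.9 together: it lies at the intersection of circle(J, 47.1) and circle(K, 35.9). With |JK| = 69.33, the foot of the radical line on JK is 41.37 from J and the perpendicular offset is √(47.1² − 41.37²) = 22.52. Taking the left-of-JK solution: A = (45.46, 29.16).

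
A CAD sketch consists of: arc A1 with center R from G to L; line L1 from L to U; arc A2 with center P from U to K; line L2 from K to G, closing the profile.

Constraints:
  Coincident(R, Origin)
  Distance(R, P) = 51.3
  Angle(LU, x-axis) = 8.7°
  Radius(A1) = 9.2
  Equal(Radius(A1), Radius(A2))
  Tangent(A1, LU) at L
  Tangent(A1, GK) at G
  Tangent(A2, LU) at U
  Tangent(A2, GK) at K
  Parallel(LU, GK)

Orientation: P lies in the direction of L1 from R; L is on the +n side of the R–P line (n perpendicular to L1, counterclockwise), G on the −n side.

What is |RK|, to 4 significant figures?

52.12

The slot axis is L1's direction at 8.7°, so u = (cos 8.7°, sin 8.7°) = (0.9885, 0.1513) and n = (−sin 8.7°, cos 8.7°) = (-0.1513, 0.9885). R is at the origin and P lies 51.3 along u from R, so P = 51.3·u = (50.71, 7.760). Tangency of A1 to both parallel lines with radius 9.2 puts L and G at R ± 9.2·n: L = (-1.392, 9.094), G = (1.392, -9.094). Equal radii place U and K the same way about P: U = P + 9.2·n = (49.32, 16.85), K = P − 9.2·n = (52.10, -1.334). Then |RK| = |K − R| = 52.12.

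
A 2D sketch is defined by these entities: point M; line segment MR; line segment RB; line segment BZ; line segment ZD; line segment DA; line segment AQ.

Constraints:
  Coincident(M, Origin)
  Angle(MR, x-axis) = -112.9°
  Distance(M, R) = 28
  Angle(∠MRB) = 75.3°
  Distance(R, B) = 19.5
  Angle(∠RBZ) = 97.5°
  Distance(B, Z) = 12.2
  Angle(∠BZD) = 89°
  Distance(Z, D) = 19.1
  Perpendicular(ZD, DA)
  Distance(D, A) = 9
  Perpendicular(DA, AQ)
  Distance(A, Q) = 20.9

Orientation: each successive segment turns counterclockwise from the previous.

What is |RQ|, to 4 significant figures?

22.06

M is at the origin; MR runs at -112.9° with length 28.0, so R = (-10.90, -25.79). ∠MRB = 75.3° gives RB at -8.200° from the x-axis; with |RB| = 19.5, B = (8.405, -28.57). ∠RBZ = 97.5° gives BZ at 74.30° from the x-axis; with |BZ| = 12.2, Z = (11.71, -16.83). ∠BZD = 89.0° gives ZD at 165.3° from the x-axis; with |ZD| = 19.1, D = (-6.768, -11.98). ZD is perpendicular to DA, so DA runs at -104.7°; with |DA| = 9.0, A = (-9.052, -20.69). DA ⟂ AQ, so AQ runs at -14.70°; with |AQ| = 20.9, Q = (11.16, -25.99). Then |RQ| = |Q − R| = 22.06.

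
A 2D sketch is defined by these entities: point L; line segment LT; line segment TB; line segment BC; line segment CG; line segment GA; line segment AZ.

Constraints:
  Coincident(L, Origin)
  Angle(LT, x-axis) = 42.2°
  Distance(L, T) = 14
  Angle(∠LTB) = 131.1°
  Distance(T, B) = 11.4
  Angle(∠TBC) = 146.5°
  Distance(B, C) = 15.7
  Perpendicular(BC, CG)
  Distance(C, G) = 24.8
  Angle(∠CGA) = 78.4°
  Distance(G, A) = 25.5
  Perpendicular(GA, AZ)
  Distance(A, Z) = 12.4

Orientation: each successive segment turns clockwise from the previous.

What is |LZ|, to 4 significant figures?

13.44

L is at the origin; LT runs at 42.2° with length 14.0, so T = (10.37, 9.404). ∠LTB = 131.1° gives TB at -6.700° from the x-axis; with |TB| = 11.4, B = (21.69, 8.074). ∠TBC = 146.5° gives BC at -40.20° from the x-axis; with |BC| = 15.7, C = (33.69, -2.060). The perpendicularity gives CG at right angles to BC, so CG runs at -130.2°; with |CG| = 24.8, G = (17.68, -21.00). ∠CGA = 78.4° gives GA at 128.2° from the x-axis; with |GA| = 25.5, A = (1.908, -0.9624). GA is perpendicular to AZ, so AZ runs at 38.20°; with |AZ| = 12.4, Z = (11.65, 6.706). Then |LZ| = |Z − L| = 13.44.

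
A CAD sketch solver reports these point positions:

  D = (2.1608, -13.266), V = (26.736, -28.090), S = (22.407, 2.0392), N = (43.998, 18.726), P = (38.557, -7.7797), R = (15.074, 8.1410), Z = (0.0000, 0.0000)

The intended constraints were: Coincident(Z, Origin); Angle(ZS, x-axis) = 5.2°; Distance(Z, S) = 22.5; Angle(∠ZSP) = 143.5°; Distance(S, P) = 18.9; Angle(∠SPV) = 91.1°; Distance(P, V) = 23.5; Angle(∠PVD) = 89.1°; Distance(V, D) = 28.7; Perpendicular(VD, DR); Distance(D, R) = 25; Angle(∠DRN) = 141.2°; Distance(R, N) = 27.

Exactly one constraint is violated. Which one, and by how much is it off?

Distance(R, N) = 27 — off by 3.80.

Z = (0.00, 0.00) ✓; ZS at 5.200° ✓; |ZS| = 22.50 ✓; ∠ZSP = 143.5° ✓; |SP| = 18.90 ✓; ∠SPV = 91.10° ✓; |PV| = 23.50 ✓; ∠PVD = 89.10° ✓; |VD| = 28.70 ✓; ∠(VD, DR) = 90.00° ✓; |DR| = 25.00 ✓; ∠DRN = 141.2° ✓; |RN| = 30.80 ✗.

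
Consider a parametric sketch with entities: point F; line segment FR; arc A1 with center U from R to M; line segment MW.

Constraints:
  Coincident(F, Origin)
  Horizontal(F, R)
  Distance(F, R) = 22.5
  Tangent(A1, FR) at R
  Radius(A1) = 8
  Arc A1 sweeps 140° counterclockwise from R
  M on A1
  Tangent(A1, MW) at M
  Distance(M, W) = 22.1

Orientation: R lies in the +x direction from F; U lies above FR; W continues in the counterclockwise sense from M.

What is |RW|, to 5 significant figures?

30.688

F is at the origin; FR is horizontal with |FR| = 22.5 and R on the +x side, so R = (22.500, 0.0000). A1 meets FR tangentially, so UR is at right angles to FR, so U = R + (0, 8) = (22.500, 8.0000). On A1, R sits at bearing -90° from U; a 140° counterclockwise sweep puts M at bearing 50°, so M = U + 8.0·(cos 50°, sin 50°) = (27.642, 14.128). The tangent condition forces UM to be normal to MW, so MW runs along (−sin 50°, cos 50°); with |MW| = 22.1, W = (10.713, 28.334). Then |RW| = |W − R| = 30.688.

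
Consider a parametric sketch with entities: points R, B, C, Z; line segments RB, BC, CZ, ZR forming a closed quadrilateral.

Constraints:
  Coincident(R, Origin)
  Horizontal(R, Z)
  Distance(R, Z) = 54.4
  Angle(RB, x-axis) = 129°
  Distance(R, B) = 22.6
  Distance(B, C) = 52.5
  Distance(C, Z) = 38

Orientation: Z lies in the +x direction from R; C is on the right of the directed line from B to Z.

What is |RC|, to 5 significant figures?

30.049

R is at the origin; RZ is horizontal with |RZ| = 54.4 and Z in +x, so Z = (54.4, 0). RB runs at 129.0° with |RB| = 22.6, so B = (-14.223, 17.563). C is determined by |BC| = 52.5 and |CZ| = 38.0 together: it lies at the intersection of circle(B, 52.5) and circle(Z, 38.0). With |BZ| = 70.835, the foot of the radical line on BZ is 44.680 from B and the perpendicular offset is √(52.5² − 44.680²) = 27.567. Taking the right-of-BZ solution: C = (22.227, -20.221).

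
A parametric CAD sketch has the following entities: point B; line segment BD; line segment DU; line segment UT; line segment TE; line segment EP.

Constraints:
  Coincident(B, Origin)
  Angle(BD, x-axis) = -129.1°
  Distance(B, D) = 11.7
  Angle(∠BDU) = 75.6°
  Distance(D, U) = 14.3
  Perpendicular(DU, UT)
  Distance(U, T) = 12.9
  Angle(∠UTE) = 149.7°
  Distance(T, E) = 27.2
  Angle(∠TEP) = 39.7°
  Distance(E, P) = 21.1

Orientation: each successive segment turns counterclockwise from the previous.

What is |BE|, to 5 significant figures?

25.160

B is at the origin; BD runs at -129.1° with length 11.7, so D = (-7.3789, -9.0797). ∠BDU = 75.6° gives DU at -24.700° from the x-axis; with |DU| = 14.3, U = (5.6128, -15.055). DU is perpendicular to UT, so UT runs at 65.300°; with |UT| = 12.9, T = (11.003, -3.3355). ∠UTE = 149.7° gives TE at 95.600° from the x-axis; with |TE| = 27.2, E = (8.3490, 23.735). Then |BE| = |E − B| = 25.160.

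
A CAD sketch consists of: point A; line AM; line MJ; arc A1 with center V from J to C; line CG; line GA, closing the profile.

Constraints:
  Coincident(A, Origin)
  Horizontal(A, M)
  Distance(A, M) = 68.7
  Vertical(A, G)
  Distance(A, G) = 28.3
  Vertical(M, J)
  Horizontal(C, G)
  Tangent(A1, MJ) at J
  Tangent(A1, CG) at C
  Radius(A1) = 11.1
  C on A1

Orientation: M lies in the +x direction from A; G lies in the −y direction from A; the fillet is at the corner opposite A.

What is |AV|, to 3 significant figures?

60.1

A is at the origin; AM is horizontal with |AM| = 68.7 and M on the +x side, so M = (68.7, 0.00). A and G share the same x with |AG| = 28.3 and G on the −y side, so G = (0.00, -28.3). The virtual corner opposite A is at (68.7, -28.3). Tangency of A1 to MJ means the radius VJ is perpendicular to MJ and since A1 is tangent to CG there, VC ⟂ CG, with radius 11.1, so the center V sits 11.1 in from both sides at V = (57.6, -17.2). Then |AV| = |V − A| = 60.1.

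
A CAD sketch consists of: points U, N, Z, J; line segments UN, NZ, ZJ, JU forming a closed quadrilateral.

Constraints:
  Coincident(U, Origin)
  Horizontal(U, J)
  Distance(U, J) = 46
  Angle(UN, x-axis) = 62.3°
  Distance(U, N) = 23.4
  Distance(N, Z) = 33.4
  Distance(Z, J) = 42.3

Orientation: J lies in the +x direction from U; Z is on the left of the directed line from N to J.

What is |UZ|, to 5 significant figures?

55.585

U is at the origin; UJ is horizontal with |UJ| = 46.0 and J in +x, so J = (46.0, 0). UN runs at 62.3° with |UN| = 23.4, so N = (10.877, 20.718). Z is determined by |NZ| = 33.4 and |ZJ| = 42.3 together: it lies at the intersection of circle(N, 33.4) and circle(J, 42.3). With |NJ| = 40.778, the foot of the radical line on NJ is 12.128 from N and the perpendicular offset is √(33.4² − 12.128²) = 31.120. Taking the left-of-NJ solution: Z = (37.135, 41.361).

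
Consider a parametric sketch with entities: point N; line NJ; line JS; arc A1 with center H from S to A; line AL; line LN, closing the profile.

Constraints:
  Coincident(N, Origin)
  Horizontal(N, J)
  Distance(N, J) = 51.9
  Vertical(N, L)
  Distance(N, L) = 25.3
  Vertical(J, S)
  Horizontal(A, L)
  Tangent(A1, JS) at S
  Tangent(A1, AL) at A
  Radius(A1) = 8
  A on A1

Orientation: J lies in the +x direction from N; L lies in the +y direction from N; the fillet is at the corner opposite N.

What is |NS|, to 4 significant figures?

54.71

The virtual corner opposite N is at (51.90, 25.30). A1 meets JS tangentially, so HS is at right angles to JS and the tangent condition forces HA to be normal to AL, with radius 8.0, so the center H sits 8.0 in from both sides at H = (43.90, 17.30). That places the tangent points at S = (51.90, 17.30) on JS and A = (43.90, 25.30) on AL. Then |NS| = |S − N| = 54.71.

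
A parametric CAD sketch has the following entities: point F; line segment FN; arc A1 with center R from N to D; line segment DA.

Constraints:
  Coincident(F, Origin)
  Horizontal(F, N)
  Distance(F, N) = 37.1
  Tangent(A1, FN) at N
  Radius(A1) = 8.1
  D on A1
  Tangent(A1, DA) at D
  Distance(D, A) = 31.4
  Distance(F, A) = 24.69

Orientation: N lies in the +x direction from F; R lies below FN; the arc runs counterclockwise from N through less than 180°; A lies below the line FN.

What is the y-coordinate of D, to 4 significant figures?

-2.104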